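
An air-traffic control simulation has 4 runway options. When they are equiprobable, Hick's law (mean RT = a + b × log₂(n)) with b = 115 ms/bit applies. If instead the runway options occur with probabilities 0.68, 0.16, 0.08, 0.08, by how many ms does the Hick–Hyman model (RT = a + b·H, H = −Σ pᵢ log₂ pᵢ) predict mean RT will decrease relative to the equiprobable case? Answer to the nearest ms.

71 ms

The RT saving is b·ΔH. Equiprobable H₀ = log₂(4) = 2.0000 bits; with the given probabilities H = 1.3844 bits.
b·(H₀ − H) = 115 × (2.0000 − 1.3844) = 70.80 ms.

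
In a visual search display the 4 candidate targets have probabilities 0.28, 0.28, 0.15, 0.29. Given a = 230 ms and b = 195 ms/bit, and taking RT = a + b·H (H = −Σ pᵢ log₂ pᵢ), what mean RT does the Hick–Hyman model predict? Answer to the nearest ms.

612 ms

H = 0.28·log₂(1/0.28) + 0.28·log₂(1/0.28) + 0.15·log₂(1/0.15) + 0.29·log₂(1/0.29) = 1.9569 bits.
RT = 230 + 195 × 1.9569 = 611.59 ms.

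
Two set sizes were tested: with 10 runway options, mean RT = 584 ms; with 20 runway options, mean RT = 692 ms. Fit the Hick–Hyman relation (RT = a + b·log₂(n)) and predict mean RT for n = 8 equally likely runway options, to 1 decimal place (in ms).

549.2 ms

Solve the two-equation system in a and b:
  b = (692 − 584) / (log₂ 20 − log₂ 10) = 108 / (4.3219 − 3.3219) = 108.000 ms/bit
  a = 584 − 108.000 × 3.3219 = 225.232 ms
Then RT(8) = 225.232 + 108.000 × log₂ 8 = 225.232 + 108.000 × 3 ≈ 549.232 ms.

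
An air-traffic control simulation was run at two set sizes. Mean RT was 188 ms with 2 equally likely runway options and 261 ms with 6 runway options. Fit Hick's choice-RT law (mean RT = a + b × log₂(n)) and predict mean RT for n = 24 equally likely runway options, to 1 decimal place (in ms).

353.1 ms

Fit slope and intercept:
  b = (261 − 188) / (log₂ 6 − log₂ 2) = 73 / (2.5850 − 1) = 46.058 ms/bit
  a = 188 − 46.058 × 1 = 141.942 ms
Then RT(24) = 141.942 + 46.058 × log₂ 24 = 141.942 + 46.058 × 4.5850 ≈ 353.116 ms.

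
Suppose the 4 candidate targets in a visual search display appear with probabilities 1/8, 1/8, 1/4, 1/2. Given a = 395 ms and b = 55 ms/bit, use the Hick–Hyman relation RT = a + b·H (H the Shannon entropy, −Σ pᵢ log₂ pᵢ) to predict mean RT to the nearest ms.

491 ms

Each term −pᵢ log₂ pᵢ: 0.125·3 + 0.125·3 + 0.25·2 + 0.5·1; summed, H = 1.750 bits.
Mean RT = a + bH = 395 + 55·1.750 = 491.25 ms.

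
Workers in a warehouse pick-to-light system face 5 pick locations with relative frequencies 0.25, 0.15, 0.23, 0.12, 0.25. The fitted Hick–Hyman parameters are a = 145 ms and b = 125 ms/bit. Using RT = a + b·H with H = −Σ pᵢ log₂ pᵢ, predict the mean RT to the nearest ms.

Entropy contributions −pᵢ log₂ pᵢ: 0.5000, 0.4105, 0.4877, 0.3671, 0.5000; sum H = 2.2653 bits.
RT = a + bH = 145 + 125·2.2653 = 428.16 ms.

428 ms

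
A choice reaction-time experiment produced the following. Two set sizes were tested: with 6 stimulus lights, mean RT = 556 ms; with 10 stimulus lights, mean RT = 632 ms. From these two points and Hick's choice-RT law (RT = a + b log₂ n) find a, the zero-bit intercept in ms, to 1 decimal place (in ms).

289.4 ms

The slope on a log₂ axis is (632 − 556) / (3.3219 − 2.5850) = 103.126 ms/bit.
a = RT₁ − b·log₂ n₁ = 556 − 103.126 × 2.5850 = 289.424 ms.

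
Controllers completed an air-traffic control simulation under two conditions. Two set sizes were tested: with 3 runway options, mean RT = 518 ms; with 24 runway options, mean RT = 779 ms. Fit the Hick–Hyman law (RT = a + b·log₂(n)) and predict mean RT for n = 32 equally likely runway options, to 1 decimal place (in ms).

815.1 ms

Solve the two-equation system in a and b:
  b = (779 − 518) / (log₂ 24 − log₂ 3) = 261 / (4.5850 − 1.5850) = 87.000 ms/bit
  a = 518 − 87.000 × 1.5850 = 380.108 ms
Then RT(32) = 380.108 + 87.000 × log₂ 32 = 380.108 + 87.000 × 5 ≈ 815.108 ms.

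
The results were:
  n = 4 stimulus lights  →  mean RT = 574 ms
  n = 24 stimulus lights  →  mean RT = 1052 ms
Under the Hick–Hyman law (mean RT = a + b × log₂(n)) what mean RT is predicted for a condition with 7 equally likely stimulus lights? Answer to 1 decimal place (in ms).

With log₂ n on the abscissa the relation is linear; from the two conditions:
  b = (1052 − 574) / (log₂ 24 − log₂ 4) = 478 / (4.5850 − 2) = 184.916 ms/bit
  a = 574 − 184.916 × 2 = 204.169 ms
Then RT(7) = 204.169 + 184.916 × log₂ 7 = 204.169 + 184.916 × 2.8074 ≈ 723.293 ms.

723.3 ms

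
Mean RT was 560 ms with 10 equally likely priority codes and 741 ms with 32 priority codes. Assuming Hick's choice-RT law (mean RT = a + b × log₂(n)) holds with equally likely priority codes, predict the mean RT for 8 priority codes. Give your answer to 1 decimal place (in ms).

525.3 ms

Fit slope and intercept:
  b = (741 − 560) / (log₂ 32 − log₂ 10) = 181 / (5 − 3.3219) = 107.862 ms/bit
  a = 560 − 107.862 × 3.3219 = 201.691 ms
Then RT(8) = 201.691 + 107.862 × log₂ 8 = 201.691 + 107.862 × 3 ≈ 525.276 ms.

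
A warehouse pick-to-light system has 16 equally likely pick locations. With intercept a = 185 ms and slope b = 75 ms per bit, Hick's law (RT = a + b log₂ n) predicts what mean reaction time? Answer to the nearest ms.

log₂(16) = 4 bits, so RT = 185 + 75 × 4 ≈ 485.000 ms.

485 ms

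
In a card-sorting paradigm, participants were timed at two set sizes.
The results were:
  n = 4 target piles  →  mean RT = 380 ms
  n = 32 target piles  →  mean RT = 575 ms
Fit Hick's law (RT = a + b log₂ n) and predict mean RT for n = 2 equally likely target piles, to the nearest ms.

315 ms

Fit slope and intercept:
  b = (575 − 380) / (log₂ 32 − log₂ 4) = 195 / (5 − 2) = 65 ms/bit
  a = 380 − 65 × 2 = 250 ms
Then RT(2) = 250 + 65 × log₂ 2 = 250 + 65 × 1 ≈ 315.000 ms.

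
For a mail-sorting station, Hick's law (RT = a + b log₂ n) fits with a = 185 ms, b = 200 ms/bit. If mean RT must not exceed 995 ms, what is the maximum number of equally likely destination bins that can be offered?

Information budget: (995 − 185)/200 = 4.0500 bits, so n ≤ 2^4.0500 = 16.564 → at most 16.

16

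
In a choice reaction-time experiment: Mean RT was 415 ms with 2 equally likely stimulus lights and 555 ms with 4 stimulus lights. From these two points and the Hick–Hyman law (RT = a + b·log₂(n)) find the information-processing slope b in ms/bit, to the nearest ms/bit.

b = (RT₂ − RT₁)/(log₂ n₂ − log₂ n₁) = (555 − 415)/(2 − 1) = 140 ms/bit.

140 ms/bit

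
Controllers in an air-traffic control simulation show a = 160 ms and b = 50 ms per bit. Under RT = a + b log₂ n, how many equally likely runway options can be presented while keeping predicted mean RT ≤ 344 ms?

Set 160 + 50·log₂ n ≤ 344 → log₂ n ≤ (344 − 160)/50 = 3.6800.
So n ≤ 2^3.6800 = 12.817; the largest integer n is 12.

12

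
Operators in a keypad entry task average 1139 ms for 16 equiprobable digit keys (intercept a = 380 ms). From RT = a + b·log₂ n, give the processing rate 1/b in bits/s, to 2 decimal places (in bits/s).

Choice component = 1139 − 380 = 759 ms over log₂(16) = 4 bits.
b = 759 / 4 = 189.750 ms/bit, so 1/b = 5.270 bits/s.

5.27 bits/s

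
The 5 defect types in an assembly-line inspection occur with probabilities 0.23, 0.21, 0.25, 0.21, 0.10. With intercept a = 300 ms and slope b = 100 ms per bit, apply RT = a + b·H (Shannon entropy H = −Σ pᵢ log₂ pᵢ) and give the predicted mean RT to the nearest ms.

Entropy contributions −pᵢ log₂ pᵢ: 0.4877, 0.4728, 0.5000, 0.4728, 0.3322; sum H = 2.2655 bits.
RT = a + bH = 300 + 100·2.2655 = 526.55 ms.

527 ms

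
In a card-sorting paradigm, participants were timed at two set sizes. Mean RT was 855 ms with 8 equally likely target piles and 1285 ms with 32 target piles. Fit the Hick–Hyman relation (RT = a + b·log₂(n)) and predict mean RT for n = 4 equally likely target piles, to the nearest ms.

640 ms

Solve the two-equation system in a and b:
  b = (1285 − 855) / (log₂ 32 − log₂ 8) = 430 / (5 − 3) = 215 ms/bit
  a = 855 − 215 × 3 = 210 ms
Then RT(4) = 210 + 215 × log₂ 4 = 210 + 215 × 2 ≈ 640.000 ms.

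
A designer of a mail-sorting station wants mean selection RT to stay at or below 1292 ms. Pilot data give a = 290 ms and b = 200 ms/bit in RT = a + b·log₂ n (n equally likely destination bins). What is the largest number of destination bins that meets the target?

200·log₂ n ≤ 1292 − 290 = 1002, giving log₂ n ≤ 5.0100 and n ≤ 32.223. The largest whole number is 32.

32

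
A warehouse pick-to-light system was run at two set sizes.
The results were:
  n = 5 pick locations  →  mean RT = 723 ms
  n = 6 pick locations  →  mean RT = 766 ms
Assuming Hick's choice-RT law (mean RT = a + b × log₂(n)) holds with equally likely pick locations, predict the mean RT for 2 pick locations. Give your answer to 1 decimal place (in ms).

506.9 ms

RT is linear in log₂ n, so two points fix the line:
  b = (766 − 723) / (log₂ 6 − log₂ 5) = 43 / (2.5850 − 2.3219) = 163.477 ms/bit
  a = 723 − 163.477 × 2.3219 = 343.419 ms
Then RT(2) = 343.419 + 163.477 × log₂ 2 = 343.419 + 163.477 × 1 ≈ 506.896 ms.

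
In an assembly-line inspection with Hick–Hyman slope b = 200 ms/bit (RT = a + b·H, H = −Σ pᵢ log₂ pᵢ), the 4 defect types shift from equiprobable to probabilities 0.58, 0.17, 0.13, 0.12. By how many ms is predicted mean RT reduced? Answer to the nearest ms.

The RT saving is b·ΔH. Equiprobable H₀ = log₂(4) = 2.0000 bits; with the given probabilities H = 1.6401 bits.
b·(H₀ − H) = 200 × (2.0000 − 1.6401) = 71.98 ms.

72 ms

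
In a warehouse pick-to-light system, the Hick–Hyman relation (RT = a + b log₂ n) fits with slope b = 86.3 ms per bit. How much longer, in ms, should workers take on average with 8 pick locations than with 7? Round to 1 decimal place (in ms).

16.6 ms

ΔRT = (a + b log₂ n₂) − (a + b log₂ n₁) = b·(log₂ n₂ − log₂ n₁).
log₂(8) − log₂(7) = 3 − 2.8074 = 0.1926.
ΔRT = 86.3 × 0.1926 = 16.625 ms.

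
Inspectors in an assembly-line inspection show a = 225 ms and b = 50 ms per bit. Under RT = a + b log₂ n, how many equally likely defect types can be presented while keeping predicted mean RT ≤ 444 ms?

20

Information budget: (444 − 225)/50 = 4.3800 bits, so n ≤ 2^4.3800 = 20.821 → at most 20.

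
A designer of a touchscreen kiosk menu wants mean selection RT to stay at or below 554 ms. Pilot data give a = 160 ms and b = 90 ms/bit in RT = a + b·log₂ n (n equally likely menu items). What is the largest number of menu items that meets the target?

Information budget: (554 − 160)/90 = 4.3778 bits, so n ≤ 2^4.3778 = 20.789 → at most 20.

20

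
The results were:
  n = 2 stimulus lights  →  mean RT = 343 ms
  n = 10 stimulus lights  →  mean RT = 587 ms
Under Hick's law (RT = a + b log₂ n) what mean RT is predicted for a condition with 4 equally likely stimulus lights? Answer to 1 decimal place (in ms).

448.1 ms

With log₂ n on the abscissa the relation is linear; from the two conditions:
  b = (587 − 343) / (log₂ 10 − log₂ 2) = 244 / (3.3219 − 1) = 105.085 ms/bit
  a = 343 − 105.085 × 1 = 237.915 ms
Then RT(4) = 237.915 + 105.085 × log₂ 4 = 237.915 + 105.085 × 2 ≈ 448.085 ms.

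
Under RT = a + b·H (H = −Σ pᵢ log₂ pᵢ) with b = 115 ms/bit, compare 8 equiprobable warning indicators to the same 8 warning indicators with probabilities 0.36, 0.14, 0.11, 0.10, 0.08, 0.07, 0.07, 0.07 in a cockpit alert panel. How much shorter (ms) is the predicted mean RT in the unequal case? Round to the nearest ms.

Equiprobable entropy H₀ = log₂ 8 = 3.0000 bits.
Skewed entropy H = −Σ pᵢ log₂ pᵢ = 2.7074 bits.
ΔRT = b·(H₀ − H) = 115 × 0.2926 = 33.65 ms.

34 ms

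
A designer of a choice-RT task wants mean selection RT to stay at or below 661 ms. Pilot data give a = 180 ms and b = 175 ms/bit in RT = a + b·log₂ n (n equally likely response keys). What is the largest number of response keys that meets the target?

6

175·log₂ n ≤ 661 − 180 = 481, giving log₂ n ≤ 2.7486 and n ≤ 6.721. The largest whole number is 6.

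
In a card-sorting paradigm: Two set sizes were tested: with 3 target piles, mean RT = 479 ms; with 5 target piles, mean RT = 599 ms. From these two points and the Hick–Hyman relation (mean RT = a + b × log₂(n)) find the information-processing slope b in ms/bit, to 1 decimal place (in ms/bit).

The slope on a log₂ axis is (599 − 479) / (2.3219 − 1.5850) = 162.830 ms/bit.

162.8 ms/bit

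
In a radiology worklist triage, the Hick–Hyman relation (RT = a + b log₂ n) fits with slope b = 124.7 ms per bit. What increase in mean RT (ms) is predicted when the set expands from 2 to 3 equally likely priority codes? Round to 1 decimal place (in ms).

ΔRT = (a + b log₂ n₂) − (a + b log₂ n₁) = b·(log₂ n₂ − log₂ n₁).
log₂(3) − log₂(2) = 1.5850 − 1 = 0.5850.
ΔRT = 124.7 × 0.5850 = 72.945 ms.

72.9 ms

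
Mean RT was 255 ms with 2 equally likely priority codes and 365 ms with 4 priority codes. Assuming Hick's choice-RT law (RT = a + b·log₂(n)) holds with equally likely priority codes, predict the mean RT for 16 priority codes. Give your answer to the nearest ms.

585 ms

Fit slope and intercept:
  b = (365 − 255) / (log₂ 4 − log₂ 2) = 110 / (2 − 1) = 110 ms/bit
  a = 255 − 110 × 1 = 145 ms
Then RT(16) = 145 + 110 × log₂ 16 = 145 + 110 × 4 ≈ 585.000 ms.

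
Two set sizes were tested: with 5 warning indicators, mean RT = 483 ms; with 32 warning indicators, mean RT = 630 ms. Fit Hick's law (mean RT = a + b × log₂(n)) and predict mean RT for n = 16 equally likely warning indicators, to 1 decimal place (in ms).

Solve the two-equation system in a and b:
  b = (630 − 483) / (log₂ 32 − log₂ 5) = 147 / (5 − 2.3219) = 54.890 ms/bit
  a = 483 − 54.890 × 2.3219 = 355.549 ms
Then RT(16) = 355.549 + 54.890 × log₂ 16 = 355.549 + 54.890 × 4 ≈ 575.110 ms.

575.1 ms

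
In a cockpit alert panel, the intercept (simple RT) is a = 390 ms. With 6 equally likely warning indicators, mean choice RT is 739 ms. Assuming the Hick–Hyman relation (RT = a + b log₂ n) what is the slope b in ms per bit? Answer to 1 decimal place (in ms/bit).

135.0 ms/bit

log₂(6) = 2.5850 bits.
b = (RT − a)/log₂ n = (739 − 390) / 2.5850 = 135.012 ms/bit.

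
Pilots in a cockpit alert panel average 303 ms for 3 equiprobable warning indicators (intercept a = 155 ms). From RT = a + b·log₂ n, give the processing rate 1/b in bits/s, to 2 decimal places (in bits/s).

b = (303 − 155)/log₂ 3 = 148/1.5850 = 93.378 ms per bit = 0.09338 s/bit; the reciprocal is 10.709 bits/s.

10.71 bits/s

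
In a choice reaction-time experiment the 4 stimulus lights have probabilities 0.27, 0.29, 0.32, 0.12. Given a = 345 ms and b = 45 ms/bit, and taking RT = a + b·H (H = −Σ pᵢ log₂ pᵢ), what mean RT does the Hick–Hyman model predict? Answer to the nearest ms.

H = 0.27·log₂(1/0.27) + 0.29·log₂(1/0.29) + 0.32·log₂(1/0.32) + 0.12·log₂(1/0.12) = 1.9210 bits.
RT = 345 + 45 × 1.9210 = 431.45 ms.

431 ms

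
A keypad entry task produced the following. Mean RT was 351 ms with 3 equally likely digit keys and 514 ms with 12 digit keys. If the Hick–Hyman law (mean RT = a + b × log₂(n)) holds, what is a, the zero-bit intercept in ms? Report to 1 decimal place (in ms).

221.8 ms

The slope on a log₂ axis is (514 − 351) / (3.5850 − 1.5850) = 81.500 ms/bit.
a = RT₁ − b·log₂ n₁ = 351 − 81.500 × 1.5850 = 221.826 ms.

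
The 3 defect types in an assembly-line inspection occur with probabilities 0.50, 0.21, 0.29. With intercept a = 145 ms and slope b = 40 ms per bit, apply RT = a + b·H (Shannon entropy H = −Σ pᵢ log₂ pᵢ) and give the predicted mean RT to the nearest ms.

205 ms

Entropy contributions −pᵢ log₂ pᵢ: 0.5000, 0.4728, 0.5179; sum H = 1.4907 bits.
RT = a + bH = 145 + 40·1.4907 = 204.63 ms.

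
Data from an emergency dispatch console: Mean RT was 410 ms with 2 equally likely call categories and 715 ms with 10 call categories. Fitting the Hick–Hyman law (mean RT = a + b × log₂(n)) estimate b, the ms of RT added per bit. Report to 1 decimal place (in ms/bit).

Slope: b = (715 − 410) / (log₂ 10 − log₂ 2) = 305/2.3219 = 131.356 ms/bit.

131.4 ms/bit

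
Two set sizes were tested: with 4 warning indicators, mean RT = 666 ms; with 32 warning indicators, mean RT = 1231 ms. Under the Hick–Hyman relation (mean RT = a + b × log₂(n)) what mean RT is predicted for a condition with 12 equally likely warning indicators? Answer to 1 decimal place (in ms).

RT is linear in log₂ n, so two points fix the line:
  b = (1231 − 666) / (log₂ 32 − log₂ 4) = 565 / (5 − 2) = 188.333 ms/bit
  a = 666 − 188.333 × 2 = 289.333 ms
Then RT(12) = 289.333 + 188.333 × log₂ 12 = 289.333 + 188.333 × 3.5850 ≈ 964.501 ms.

964.5 ms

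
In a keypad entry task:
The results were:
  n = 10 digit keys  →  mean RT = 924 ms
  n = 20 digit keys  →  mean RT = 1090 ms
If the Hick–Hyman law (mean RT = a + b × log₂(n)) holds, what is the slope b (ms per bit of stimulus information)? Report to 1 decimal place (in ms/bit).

Slope: b = (1090 − 924) / (log₂ 20 − log₂ 10) = 166/1.0000 = 166.000 ms/bit.

166.0 ms/bit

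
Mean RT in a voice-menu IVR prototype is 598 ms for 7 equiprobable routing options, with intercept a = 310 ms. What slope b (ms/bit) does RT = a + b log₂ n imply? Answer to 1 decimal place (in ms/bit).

102.6 ms/bit

b = (598 − 310) / log₂(7) = 288 / 2.8074 = 102.588 ms/bit.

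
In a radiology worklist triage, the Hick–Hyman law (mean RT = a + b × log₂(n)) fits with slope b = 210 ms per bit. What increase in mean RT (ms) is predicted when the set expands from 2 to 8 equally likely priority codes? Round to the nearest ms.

420 ms

Only the slope matters, since a is common to both: ΔRT = b·log₂(n₂/n₁).
log₂(8) − log₂(2) = log₂(8/2) = log₂(4) = 2.
ΔRT = 210 × 2.0000 = 420.000 ms.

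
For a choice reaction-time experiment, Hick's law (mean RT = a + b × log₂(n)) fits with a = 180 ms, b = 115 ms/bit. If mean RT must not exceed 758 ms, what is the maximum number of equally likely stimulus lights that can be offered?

32

115·log₂ n ≤ 758 − 180 = 578, giving log₂ n ≤ 5.0261 and n ≤ 32.584. The largest whole number is 32.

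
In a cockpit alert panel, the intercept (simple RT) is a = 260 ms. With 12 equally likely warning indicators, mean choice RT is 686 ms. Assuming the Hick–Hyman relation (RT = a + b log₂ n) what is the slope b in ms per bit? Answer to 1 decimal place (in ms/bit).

118.8 ms/bit

b = (686 − 260) / log₂(12) = 426 / 3.5850 = 118.830 ms/bit.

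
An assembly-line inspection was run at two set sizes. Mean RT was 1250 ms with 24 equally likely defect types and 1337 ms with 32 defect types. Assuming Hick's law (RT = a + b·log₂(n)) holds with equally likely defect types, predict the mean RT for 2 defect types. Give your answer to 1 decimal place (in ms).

498.5 ms

Solve the two-equation system in a and b:
  b = (1337 − 1250) / (log₂ 32 − log₂ 24) = 87 / (5 − 4.5850) = 209.620 ms/bit
  a = 1250 − 209.620 × 4.5850 = 288.902 ms
Then RT(2) = 288.902 + 209.620 × log₂ 2 = 288.902 + 209.620 × 1 ≈ 498.522 ms.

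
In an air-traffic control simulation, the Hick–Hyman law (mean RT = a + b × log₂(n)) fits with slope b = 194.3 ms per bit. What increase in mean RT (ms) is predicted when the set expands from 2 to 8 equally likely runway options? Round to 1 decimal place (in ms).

Only the slope matters, since a is common to both: ΔRT = b·log₂(n₂/n₁).
log₂(8) − log₂(2) = log₂(8/2) = log₂(4) = 2.
ΔRT = 194.3 × 2.0000 = 388.600 ms.

388.6 ms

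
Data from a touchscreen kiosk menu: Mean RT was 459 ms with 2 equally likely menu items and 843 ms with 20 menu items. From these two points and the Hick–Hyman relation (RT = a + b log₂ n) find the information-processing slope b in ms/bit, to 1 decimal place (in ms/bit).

115.6 ms/bit

The slope on a log₂ axis is (843 − 459) / (4.3219 − 1) = 115.596 ms/bit.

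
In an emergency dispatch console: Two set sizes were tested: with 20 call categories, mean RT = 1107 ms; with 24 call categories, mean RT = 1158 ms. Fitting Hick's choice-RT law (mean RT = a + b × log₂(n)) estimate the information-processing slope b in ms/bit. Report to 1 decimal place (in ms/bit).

193.9 ms/bit

Slope: b = (1158 − 1107) / (log₂ 24 − log₂ 20) = 51/0.2630 = 193.891 ms/bit.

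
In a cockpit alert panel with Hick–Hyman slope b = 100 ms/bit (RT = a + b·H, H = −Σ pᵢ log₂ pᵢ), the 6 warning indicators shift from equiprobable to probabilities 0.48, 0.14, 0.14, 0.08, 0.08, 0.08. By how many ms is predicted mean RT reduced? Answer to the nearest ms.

41 ms

The RT saving is b·ΔH. Equiprobable H₀ = log₂(6) = 2.5850 bits; with the given probabilities H = 2.1770 bits.
b·(H₀ − H) = 100 × (2.5850 − 2.1770) = 40.79 ms.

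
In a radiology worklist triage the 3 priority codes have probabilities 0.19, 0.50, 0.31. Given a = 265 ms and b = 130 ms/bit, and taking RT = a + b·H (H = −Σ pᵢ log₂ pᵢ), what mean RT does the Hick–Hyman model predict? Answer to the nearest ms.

457 ms

Entropy contributions −pᵢ log₂ pᵢ: 0.4552, 0.5000, 0.5238; sum H = 1.4790 bits.
RT = a + bH = 265 + 130·1.4790 = 457.27 ms.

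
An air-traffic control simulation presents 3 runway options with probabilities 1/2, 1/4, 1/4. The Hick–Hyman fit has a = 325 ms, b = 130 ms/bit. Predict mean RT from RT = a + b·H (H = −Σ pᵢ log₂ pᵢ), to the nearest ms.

H = −Σ pᵢ log₂ pᵢ = 0.5·1 + 0.25·2 + 0.25·2 = 1.500 bits.
RT = 325 + 130 × 1.500 = 520.00 ms.

520 ms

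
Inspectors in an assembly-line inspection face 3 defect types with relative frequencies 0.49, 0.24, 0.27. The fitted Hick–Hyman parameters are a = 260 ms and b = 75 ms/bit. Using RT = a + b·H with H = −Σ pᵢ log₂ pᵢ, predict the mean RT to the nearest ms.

H = 0.49·log₂(1/0.49) + 0.24·log₂(1/0.24) + 0.27·log₂(1/0.27) = 1.5084 bits.
RT = 260 + 75 × 1.5084 = 373.13 ms.

373 ms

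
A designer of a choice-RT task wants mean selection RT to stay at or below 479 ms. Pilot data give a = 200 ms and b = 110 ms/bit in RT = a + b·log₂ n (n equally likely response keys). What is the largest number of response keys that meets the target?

5

Information budget: (479 − 200)/110 = 2.5364 bits, so n ≤ 2^2.5364 = 5.801 → at most 5.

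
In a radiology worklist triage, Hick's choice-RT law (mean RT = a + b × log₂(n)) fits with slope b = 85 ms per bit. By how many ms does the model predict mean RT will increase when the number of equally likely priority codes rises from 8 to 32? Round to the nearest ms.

Only the slope matters, since a is common to both: ΔRT = b·log₂(n₂/n₁).
log₂(32) − log₂(8) = log₂(32/8) = log₂(4) = 2.
ΔRT = 85 × 2.0000 = 170.000 ms.

170 ms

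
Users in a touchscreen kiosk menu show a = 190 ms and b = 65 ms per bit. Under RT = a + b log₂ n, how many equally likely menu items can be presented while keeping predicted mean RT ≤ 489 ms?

Information budget: (489 − 190)/65 = 4.6000 bits, so n ≤ 2^4.6000 = 24.251 → at most 24.

24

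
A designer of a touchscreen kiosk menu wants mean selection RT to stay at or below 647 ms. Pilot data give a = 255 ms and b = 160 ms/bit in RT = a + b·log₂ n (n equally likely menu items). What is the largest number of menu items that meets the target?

Information budget: (647 − 255)/160 = 2.4500 bits, so n ≤ 2^2.4500 = 5.464 → at most 5.

5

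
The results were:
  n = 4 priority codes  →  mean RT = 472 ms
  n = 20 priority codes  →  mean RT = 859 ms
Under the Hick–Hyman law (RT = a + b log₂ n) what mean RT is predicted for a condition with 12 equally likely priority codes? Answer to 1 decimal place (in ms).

736.2 ms

With log₂ n on the abscissa the relation is linear; from the two conditions:
  b = (859 − 472) / (log₂ 20 − log₂ 4) = 387 / (4.3219 − 2) = 166.672 ms/bit
  a = 472 − 166.672 × 2 = 138.656 ms
Then RT(12) = 138.656 + 166.672 × log₂ 12 = 138.656 + 166.672 × 3.5850 ≈ 736.169 ms.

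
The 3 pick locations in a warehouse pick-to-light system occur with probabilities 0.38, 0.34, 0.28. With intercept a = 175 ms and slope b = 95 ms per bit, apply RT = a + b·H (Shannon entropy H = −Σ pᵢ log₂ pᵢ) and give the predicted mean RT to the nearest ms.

H = 0.38·log₂(1/0.38) + 0.34·log₂(1/0.34) + 0.28·log₂(1/0.28) = 1.5738 bits.
RT = 175 + 95 × 1.5738 = 324.52 ms.

325 ms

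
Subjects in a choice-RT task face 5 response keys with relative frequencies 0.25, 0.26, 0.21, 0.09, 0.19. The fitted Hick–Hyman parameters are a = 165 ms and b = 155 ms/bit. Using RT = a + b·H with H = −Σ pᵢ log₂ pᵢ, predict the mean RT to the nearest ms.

H = 0.25·log₂(1/0.25) + 0.26·log₂(1/0.26) + 0.21·log₂(1/0.21) + 0.09·log₂(1/0.09) + 0.19·log₂(1/0.19) = 2.2460 bits.
RT = 165 + 155 × 2.2460 = 513.13 ms.

513 ms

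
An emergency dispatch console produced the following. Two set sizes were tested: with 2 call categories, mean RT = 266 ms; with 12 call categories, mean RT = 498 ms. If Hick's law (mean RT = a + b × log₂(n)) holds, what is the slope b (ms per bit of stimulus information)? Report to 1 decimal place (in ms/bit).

89.7 ms/bit

Slope: b = (498 − 266) / (log₂ 12 − log₂ 2) = 232/2.5850 = 89.750 ms/bit.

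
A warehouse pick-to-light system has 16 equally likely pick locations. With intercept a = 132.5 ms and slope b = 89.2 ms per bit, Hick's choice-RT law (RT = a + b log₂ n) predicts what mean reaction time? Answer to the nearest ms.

log₂(16) = 4 bits, so RT = 132.5 + 89.2 × 4 ≈ 489.300 ms.

489 ms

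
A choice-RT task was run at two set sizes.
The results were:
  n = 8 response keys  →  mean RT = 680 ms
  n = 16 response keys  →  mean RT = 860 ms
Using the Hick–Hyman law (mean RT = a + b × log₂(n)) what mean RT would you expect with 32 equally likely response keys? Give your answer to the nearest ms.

Solve the two-equation system in a and b:
  b = (860 − 680) / (log₂ 16 − log₂ 8) = 180 / (4 − 3) = 180 ms/bit
  a = 680 − 180 × 3 = 140 ms
Then RT(32) = 140 + 180 × log₂ 32 = 140 + 180 × 5 ≈ 1040.000 ms.

1040 ms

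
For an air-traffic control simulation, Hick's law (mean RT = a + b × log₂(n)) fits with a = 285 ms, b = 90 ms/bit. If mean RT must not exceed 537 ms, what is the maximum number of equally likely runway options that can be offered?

Set 285 + 90·log₂ n ≤ 537 → log₂ n ≤ (537 − 285)/90 = 2.8000.
So n ≤ 2^2.8000 = 6.964; the largest integer n is 6.

6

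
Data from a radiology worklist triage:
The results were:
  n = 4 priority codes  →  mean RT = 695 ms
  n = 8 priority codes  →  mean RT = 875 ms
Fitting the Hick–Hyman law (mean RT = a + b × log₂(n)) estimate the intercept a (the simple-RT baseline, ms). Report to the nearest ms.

335 ms

Slope: b = (875 − 695) / (log₂ 8 − log₂ 4) = 180/1.0000 = 180 ms/bit.
a = RT₁ − b·log₂ n₁ = 695 − 180 × 2 = 335.000 ms.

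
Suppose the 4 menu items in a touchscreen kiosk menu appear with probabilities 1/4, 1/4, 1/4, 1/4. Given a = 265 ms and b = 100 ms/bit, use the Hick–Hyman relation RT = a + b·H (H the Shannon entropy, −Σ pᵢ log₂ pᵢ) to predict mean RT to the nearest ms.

H = −Σ pᵢ log₂ pᵢ = 0.25·2 + 0.25·2 + 0.25·2 + 0.25·2 = 2.000 bits.
RT = 265 + 100 × 2.000 = 465.00 ms.

465 ms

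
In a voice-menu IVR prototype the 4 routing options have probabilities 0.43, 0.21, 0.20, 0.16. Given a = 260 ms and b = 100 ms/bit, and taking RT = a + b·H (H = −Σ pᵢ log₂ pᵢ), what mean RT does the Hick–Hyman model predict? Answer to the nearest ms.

Entropy contributions −pᵢ log₂ pᵢ: 0.5236, 0.4728, 0.4644, 0.4230; sum H = 1.8838 bits.
RT = a + bH = 260 + 100·1.8838 = 448.38 ms.

448 ms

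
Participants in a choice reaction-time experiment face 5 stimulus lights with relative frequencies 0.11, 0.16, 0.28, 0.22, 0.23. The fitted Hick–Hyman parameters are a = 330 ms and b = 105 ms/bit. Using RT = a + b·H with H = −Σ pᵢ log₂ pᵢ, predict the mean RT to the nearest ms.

567 ms

Entropy contributions −pᵢ log₂ pᵢ: 0.3503, 0.4230, 0.5142, 0.4806, 0.4877; sum H = 2.2558 bits.
RT = a + bH = 330 + 105·2.2558 = 566.86 ms.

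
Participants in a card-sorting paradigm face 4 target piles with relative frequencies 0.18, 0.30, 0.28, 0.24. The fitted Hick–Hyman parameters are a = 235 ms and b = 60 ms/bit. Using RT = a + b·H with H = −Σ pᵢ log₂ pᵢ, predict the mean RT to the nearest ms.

Entropy contributions −pᵢ log₂ pᵢ: 0.4453, 0.5211, 0.5142, 0.4941; sum H = 1.9748 bits.
RT = a + bH = 235 + 60·1.9748 = 353.49 ms.

353 ms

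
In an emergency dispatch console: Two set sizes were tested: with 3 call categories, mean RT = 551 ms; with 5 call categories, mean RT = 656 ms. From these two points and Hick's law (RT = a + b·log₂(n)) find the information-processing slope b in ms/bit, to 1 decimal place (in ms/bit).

b = (RT₂ − RT₁)/(log₂ n₂ − log₂ n₁) = (656 − 551)/(2.3219 − 1.5850) = 142.476 ms/bit.

142.5 ms/bit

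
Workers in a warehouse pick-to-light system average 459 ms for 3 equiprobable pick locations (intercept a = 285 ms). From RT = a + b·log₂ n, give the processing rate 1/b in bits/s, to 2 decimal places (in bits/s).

9.11 bits/s

Choice component = 459 − 285 = 174 ms over log₂(3) = 1.5850 bits.
b = 174 / 1.5850 = 109.782 ms/bit, so 1/b = 9.109 bits/s.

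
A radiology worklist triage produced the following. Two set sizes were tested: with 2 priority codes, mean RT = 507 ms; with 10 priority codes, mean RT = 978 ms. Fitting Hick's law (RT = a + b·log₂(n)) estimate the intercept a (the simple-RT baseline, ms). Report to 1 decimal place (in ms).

The slope on a log₂ axis is (978 − 507) / (3.3219 − 1) = 202.849 ms/bit.
Intercept: a = 507 − 202.849·log₂(2) = 304.151 ms.

304.2 ms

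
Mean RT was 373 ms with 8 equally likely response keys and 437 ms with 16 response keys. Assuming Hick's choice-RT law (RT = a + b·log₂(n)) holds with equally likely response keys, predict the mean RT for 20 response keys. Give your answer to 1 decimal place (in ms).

RT is linear in log₂ n, so two points fix the line:
  b = (437 − 373) / (log₂ 16 − log₂ 8) = 64 / (4 − 3) = 64.000 ms/bit
  a = 373 − 64.000 × 3 = 181.000 ms
Then RT(20) = 181.000 + 64.000 × log₂ 20 = 181.000 + 64.000 × 4.3219 ≈ 457.603 ms.

457.6 ms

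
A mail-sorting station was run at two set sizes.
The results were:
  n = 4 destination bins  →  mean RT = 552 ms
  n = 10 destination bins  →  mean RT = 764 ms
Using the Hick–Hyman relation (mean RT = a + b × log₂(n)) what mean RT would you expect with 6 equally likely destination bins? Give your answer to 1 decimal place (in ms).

645.8 ms

Solve the two-equation system in a and b:
  b = (764 − 552) / (log₂ 10 − log₂ 4) = 212 / (3.3219 − 2) = 160.372 ms/bit
  a = 552 − 160.372 × 2 = 231.256 ms
Then RT(6) = 231.256 + 160.372 × log₂ 6 = 231.256 + 160.372 × 2.5850 ≈ 645.811 ms.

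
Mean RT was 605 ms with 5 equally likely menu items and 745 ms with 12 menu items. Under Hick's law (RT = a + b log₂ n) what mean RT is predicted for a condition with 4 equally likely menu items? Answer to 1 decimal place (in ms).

569.3 ms

Fit slope and intercept:
  b = (745 − 605) / (log₂ 12 − log₂ 5) = 140 / (3.5850 − 2.3219) = 110.844 ms/bit
  a = 605 − 110.844 × 2.3219 = 347.628 ms
Then RT(4) = 347.628 + 110.844 × log₂ 4 = 347.628 + 110.844 × 2 ≈ 569.316 ms.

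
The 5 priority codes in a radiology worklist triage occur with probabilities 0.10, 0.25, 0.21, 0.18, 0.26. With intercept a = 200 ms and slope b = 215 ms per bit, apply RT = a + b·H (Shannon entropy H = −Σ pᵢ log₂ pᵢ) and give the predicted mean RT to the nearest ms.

685 ms

H = 0.10·log₂(1/0.10) + 0.25·log₂(1/0.25) + 0.21·log₂(1/0.21) + 0.18·log₂(1/0.18) + 0.26·log₂(1/0.26) = 2.2556 bits.
RT = 200 + 215 × 2.2556 = 684.96 ms.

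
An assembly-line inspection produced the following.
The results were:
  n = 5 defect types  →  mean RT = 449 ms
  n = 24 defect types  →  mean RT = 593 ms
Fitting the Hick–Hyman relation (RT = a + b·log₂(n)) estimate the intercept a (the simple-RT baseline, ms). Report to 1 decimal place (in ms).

Slope: b = (593 − 449) / (log₂ 24 − log₂ 5) = 144/2.2630 = 63.631 ms/bit.
Intercept: a = 449 − 63.631·log₂(5) = 301.253 ms.

301.3 ms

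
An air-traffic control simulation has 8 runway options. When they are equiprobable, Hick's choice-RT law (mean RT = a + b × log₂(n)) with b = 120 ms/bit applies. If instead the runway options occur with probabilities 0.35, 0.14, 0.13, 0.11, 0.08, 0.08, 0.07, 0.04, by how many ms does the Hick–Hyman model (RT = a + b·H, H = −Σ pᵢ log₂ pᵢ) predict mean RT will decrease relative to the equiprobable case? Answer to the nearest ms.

36 ms

The RT saving is b·ΔH. Equiprobable H₀ = log₂(8) = 3.0000 bits; with the given probabilities H = 2.6975 bits.
b·(H₀ − H) = 120 × (3.0000 − 2.6975) = 36.30 ms.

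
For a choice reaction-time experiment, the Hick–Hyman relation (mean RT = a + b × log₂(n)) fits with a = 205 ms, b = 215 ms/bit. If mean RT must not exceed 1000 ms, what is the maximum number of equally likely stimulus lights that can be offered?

12

Information budget: (1000 − 205)/215 = 3.6977 bits, so n ≤ 2^3.6977 = 12.975 → at most 12.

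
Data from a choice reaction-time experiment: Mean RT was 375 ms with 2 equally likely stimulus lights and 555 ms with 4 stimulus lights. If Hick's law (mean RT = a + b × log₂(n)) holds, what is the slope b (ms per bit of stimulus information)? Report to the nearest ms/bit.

180 ms/bit

b = (RT₂ − RT₁)/(log₂ n₂ − log₂ n₁) = (555 − 375)/(2 − 1) = 180 ms/bit.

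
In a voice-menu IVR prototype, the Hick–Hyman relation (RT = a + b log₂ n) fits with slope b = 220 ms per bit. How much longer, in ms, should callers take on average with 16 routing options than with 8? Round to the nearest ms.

220 ms

ΔRT = (a + b log₂ n₂) − (a + b log₂ n₁) = b·(log₂ n₂ − log₂ n₁).
log₂(16) − log₂(8) = log₂(16/8) = log₂(2) = 1.
ΔRT = 220 × 1.0000 = 220.000 ms.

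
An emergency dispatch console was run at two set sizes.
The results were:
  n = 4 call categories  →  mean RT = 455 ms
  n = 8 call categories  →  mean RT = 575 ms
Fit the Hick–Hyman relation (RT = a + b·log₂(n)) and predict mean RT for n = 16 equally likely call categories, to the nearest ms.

695 ms

Solve the two-equation system in a and b:
  b = (575 − 455) / (log₂ 8 − log₂ 4) = 120 / (3 − 2) = 120 ms/bit
  a = 455 − 120 × 2 = 215 ms
Then RT(16) = 215 + 120 × log₂ 16 = 215 + 120 × 4 ≈ 695.000 ms.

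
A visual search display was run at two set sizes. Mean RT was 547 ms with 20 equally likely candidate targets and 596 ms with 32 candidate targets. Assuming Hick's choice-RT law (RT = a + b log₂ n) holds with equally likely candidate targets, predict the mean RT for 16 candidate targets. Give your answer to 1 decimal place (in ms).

523.7 ms

RT is linear in log₂ n, so two points fix the line:
  b = (596 − 547) / (log₂ 32 − log₂ 20) = 49 / (5 − 4.3219) = 72.264 ms/bit
  a = 547 − 72.264 × 4.3219 = 234.681 ms
Then RT(16) = 234.681 + 72.264 × log₂ 16 = 234.681 + 72.264 × 4 ≈ 523.736 ms.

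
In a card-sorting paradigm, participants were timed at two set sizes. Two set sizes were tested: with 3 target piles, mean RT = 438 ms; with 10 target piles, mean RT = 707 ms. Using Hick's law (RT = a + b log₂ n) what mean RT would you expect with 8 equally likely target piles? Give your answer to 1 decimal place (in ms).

657.1 ms

With log₂ n on the abscissa the relation is linear; from the two conditions:
  b = (707 − 438) / (log₂ 10 − log₂ 3) = 269 / (3.3219 − 1.5850) = 154.868 ms/bit
  a = 438 − 154.868 × 1.5850 = 192.540 ms
Then RT(8) = 192.540 + 154.868 × log₂ 8 = 192.540 + 154.868 × 3 ≈ 657.144 ms.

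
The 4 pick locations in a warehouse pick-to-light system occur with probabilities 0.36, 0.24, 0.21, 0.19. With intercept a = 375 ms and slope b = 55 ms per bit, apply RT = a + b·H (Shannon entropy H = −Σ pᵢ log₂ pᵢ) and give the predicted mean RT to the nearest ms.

H = 0.36·log₂(1/0.36) + 0.24·log₂(1/0.24) + 0.21·log₂(1/0.21) + 0.19·log₂(1/0.19) = 1.9528 bits.
RT = 375 + 55 × 1.9528 = 482.40 ms.

482 ms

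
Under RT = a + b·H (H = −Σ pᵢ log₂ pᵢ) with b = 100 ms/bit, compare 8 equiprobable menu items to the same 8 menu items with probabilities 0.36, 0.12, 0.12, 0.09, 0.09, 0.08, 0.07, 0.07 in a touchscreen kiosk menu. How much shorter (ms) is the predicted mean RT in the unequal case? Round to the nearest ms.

28 ms

The RT saving is b·ΔH. Equiprobable H₀ = log₂(8) = 3.0000 bits; with the given probabilities H = 2.7187 bits.
b·(H₀ − H) = 100 × (3.0000 − 2.7187) = 28.13 ms.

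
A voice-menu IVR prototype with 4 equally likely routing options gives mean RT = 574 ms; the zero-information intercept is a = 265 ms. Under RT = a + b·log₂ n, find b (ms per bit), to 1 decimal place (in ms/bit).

log₂(4) = 2 bits.
b = (RT − a)/log₂ n = (574 − 265) / 2 = 154.500 ms/bit.

154.5 ms/bit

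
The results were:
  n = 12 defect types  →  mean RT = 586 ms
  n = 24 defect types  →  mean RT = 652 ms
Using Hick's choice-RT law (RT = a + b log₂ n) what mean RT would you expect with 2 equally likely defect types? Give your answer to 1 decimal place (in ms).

Fit slope and intercept:
  b = (652 − 586) / (log₂ 24 − log₂ 12) = 66 / (4.5850 − 3.5850) = 66.000 ms/bit
  a = 586 − 66.000 × 3.5850 = 349.392 ms
Then RT(2) = 349.392 + 66.000 × log₂ 2 = 349.392 + 66.000 × 1 ≈ 415.392 ms.

415.4 ms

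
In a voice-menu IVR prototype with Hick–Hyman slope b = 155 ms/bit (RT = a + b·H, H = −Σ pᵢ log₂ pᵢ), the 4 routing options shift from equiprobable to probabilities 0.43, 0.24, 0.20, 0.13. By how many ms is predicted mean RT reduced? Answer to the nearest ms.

Equiprobable entropy H₀ = log₂ 4 = 2.0000 bits.
Skewed entropy H = −Σ pᵢ log₂ pᵢ = 1.8647 bits.
ΔRT = b·(H₀ − H) = 155 × 0.1353 = 20.97 ms.

21 ms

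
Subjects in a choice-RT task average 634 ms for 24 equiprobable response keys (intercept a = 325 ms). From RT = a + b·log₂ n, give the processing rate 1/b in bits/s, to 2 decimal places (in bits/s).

14.84 bits/s

Choice component = 634 − 325 = 309 ms over log₂(24) = 4.5850 bits.
b = 309 / 4.5850 = 67.394 ms/bit, so 1/b = 14.838 bits/s.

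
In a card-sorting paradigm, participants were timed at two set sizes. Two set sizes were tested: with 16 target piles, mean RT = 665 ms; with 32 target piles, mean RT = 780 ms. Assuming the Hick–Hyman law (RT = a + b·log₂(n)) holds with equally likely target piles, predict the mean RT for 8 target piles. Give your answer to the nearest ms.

550 ms

With log₂ n on the abscissa the relation is linear; from the two conditions:
  b = (780 − 665) / (log₂ 32 − log₂ 16) = 115 / (5 − 4) = 115 ms/bit
  a = 665 − 115 × 4 = 205 ms
Then RT(8) = 205 + 115 × log₂ 8 = 205 + 115 × 3 ≈ 550.000 ms.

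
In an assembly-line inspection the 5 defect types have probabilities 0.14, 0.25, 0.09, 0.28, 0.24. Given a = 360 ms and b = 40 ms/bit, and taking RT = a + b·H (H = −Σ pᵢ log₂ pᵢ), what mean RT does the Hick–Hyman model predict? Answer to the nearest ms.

449 ms

H = 0.14·log₂(1/0.14) + 0.25·log₂(1/0.25) + 0.09·log₂(1/0.09) + 0.28·log₂(1/0.28) + 0.24·log₂(1/0.24) = 2.2181 bits.
RT = 360 + 40 × 2.2181 = 448.72 ms.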